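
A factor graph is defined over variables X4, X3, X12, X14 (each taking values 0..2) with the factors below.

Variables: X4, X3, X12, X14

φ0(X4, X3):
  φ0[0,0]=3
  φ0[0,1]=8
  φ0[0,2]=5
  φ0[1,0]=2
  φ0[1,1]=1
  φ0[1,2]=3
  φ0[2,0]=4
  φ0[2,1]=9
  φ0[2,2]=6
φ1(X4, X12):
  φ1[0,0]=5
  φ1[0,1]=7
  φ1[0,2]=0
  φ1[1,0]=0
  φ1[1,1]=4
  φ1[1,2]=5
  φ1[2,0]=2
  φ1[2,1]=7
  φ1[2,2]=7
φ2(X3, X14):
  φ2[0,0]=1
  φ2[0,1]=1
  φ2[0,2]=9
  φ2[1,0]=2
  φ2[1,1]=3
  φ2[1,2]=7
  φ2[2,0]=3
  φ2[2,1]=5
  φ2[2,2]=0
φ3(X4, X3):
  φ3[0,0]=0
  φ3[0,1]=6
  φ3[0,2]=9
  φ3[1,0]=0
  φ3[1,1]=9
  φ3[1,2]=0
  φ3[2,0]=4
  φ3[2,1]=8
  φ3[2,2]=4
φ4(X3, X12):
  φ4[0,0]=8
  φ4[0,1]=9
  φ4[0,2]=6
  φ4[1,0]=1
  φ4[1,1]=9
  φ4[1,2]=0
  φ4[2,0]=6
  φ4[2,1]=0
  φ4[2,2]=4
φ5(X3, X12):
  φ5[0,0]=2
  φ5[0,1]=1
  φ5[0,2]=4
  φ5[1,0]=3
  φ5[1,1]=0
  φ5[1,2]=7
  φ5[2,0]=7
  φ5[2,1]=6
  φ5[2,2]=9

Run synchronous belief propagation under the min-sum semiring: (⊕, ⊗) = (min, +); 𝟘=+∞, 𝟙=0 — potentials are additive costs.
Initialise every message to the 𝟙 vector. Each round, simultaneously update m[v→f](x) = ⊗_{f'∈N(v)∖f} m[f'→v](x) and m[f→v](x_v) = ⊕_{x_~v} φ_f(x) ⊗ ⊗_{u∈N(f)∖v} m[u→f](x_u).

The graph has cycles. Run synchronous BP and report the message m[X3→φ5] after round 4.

message @ round 4 = [14, 15, 8]

init: all messages = 𝟙 over 3 values
r1 m[φ0→X4] = [3, 1, 4]
r1 m[φ0→X3] = [2, 1, 3]
r1 m[φ1→X4] = [0, 0, 2]
r1 m[φ1→X12] = [0, 4, 0]
r1 m[φ2→X3] = [1, 2, 0]
r1 m[φ2→X14] = [1, 1, 0]
r1 m[φ3→X4] = [0, 0, 4]
r1 m[φ3→X3] = [0, 6, 0]
r1 m[φ4→X3] = [6, 0, 0]
r1 m[φ4→X12] = [1, 0, 0]
r1 m[φ5→X3] = [1, 0, 6]
r1 m[φ5→X12] = [2, 0, 4]
r1 m[X4→φ0] = [0, 0, 0]
r1 m[X4→φ1] = [0, 0, 0]
r1 m[X4→φ3] = [0, 0, 0]
r1 m[X3→φ0] = [0, 0, 0]
r1 m[X3→φ2] = [0, 0, 0]
r1 m[X3→φ3] = [0, 0, 0]
r1 m[X3→φ4] = [0, 0, 0]
r1 m[X3→φ5] = [0, 0, 0]
r1 m[X12→φ1] = [0, 0, 0]
r1 m[X12→φ4] = [0, 0, 0]
r1 m[X12→φ5] = [0, 0, 0]
r1 m[X14→φ2] = [0, 0, 0]
r2 m[φ0→X4] = [3, 1, 4]
r2 m[φ0→X3] = [2, 1, 3]
r2 m[φ1→X4] = [0, 0, 2]
r2 m[φ1→X12] = [0, 4, 0]
r2 m[φ2→X3] = [1, 2, 0]
r2 m[φ2→X14] = [1, 1, 0]
r2 m[φ3→X4] = [0, 0, 4]
r2 m[φ3→X3] = [0, 6, 0]
r2 m[φ4→X3] = [6, 0, 0]
r2 m[φ4→X12] = [1, 0, 0]
r2 m[φ5→X3] = [1, 0, 6]
r2 m[φ5→X12] = [2, 0, 4]
r2 m[X4→φ0] = [0, 0, 6]
r2 m[X4→φ1] = [3, 1, 8]
r2 m[X4→φ3] = [3, 1, 6]
r2 m[X3→φ0] = [8, 8, 6]
r2 m[X3→φ2] = [9, 7, 9]
r2 m[X3→φ3] = [10, 3, 9]
r2 m[X3→φ4] = [4, 9, 9]
r2 m[X3→φ5] = [9, 9, 3]
r2 m[X12→φ1] = [3, 0, 4]
r2 m[X12→φ4] = [2, 4, 4]
r2 m[X12→φ5] = [1, 4, 0]
r2 m[X14→φ2] = [0, 0, 0]
r3 m[φ0→X4] = [11, 9, 12]
r3 m[φ0→X3] = [2, 1, 3]
r3 m[φ1→X4] = [4, 3, 5]
r3 m[φ1→X12] = [1, 5, 3]
r3 m[φ2→X3] = [1, 2, 0]
r3 m[φ2→X14] = [9, 10, 9]
r3 m[φ3→X4] = [9, 9, 11]
r3 m[φ3→X3] = [1, 9, 1]
r3 m[φ4→X3] = [10, 3, 4]
r3 m[φ4→X12] = [10, 9, 9]
r3 m[φ5→X3] = [3, 4, 8]
r3 m[φ5→X12] = [10, 9, 12]
r3 m[X4→φ0] = [0, 0, 6]
r3 m[X4→φ1] = [3, 1, 8]
r3 m[X4→φ3] = [3, 1, 6]
r3 m[X3→φ0] = [8, 8, 6]
r3 m[X3→φ2] = [9, 7, 9]
r3 m[X3→φ3] = [10, 3, 9]
r3 m[X3→φ4] = [4, 9, 9]
r3 m[X3→φ5] = [9, 9, 3]
r3 m[X12→φ1] = [3, 0, 4]
r3 m[X12→φ4] = [2, 4, 4]
r3 m[X12→φ5] = [1, 4, 0]
r3 m[X14→φ2] = [0, 0, 0]
r4 m[φ0→X4] = [11, 9, 12]
r4 m[φ0→X3] = [2, 1, 3]
r4 m[φ1→X4] = [4, 3, 5]
r4 m[φ1→X12] = [1, 5, 3]
r4 m[φ2→X3] = [1, 2, 0]
r4 m[φ2→X14] = [9, 10, 9]
r4 m[φ3→X4] = [9, 9, 11]
r4 m[φ3→X3] = [1, 9, 1]
r4 m[φ4→X3] = [10, 3, 4]
r4 m[φ4→X12] = [10, 9, 9]
r4 m[φ5→X3] = [3, 4, 8]
r4 m[φ5→X12] = [10, 9, 12]
r4 m[X4→φ0] = [13, 12, 16]
r4 m[X4→φ1] = [20, 18, 23]
r4 m[X4→φ3] = [15, 12, 17]
r4 m[X3→φ0] = [15, 18, 13]
r4 m[X3→φ2] = [16, 17, 16]
r4 m[X3→φ3] = [16, 10, 15]
r4 m[X3→φ4] = [7, 16, 12]
r4 m[X3→φ5] = [14, 15, 8]
r4 m[X12→φ1] = [20, 18, 21]
r4 m[X12→φ4] = [11, 14, 15]
r4 m[X12→φ5] = [11, 14, 12]
r4 m[X14→φ2] = [0, 0, 0]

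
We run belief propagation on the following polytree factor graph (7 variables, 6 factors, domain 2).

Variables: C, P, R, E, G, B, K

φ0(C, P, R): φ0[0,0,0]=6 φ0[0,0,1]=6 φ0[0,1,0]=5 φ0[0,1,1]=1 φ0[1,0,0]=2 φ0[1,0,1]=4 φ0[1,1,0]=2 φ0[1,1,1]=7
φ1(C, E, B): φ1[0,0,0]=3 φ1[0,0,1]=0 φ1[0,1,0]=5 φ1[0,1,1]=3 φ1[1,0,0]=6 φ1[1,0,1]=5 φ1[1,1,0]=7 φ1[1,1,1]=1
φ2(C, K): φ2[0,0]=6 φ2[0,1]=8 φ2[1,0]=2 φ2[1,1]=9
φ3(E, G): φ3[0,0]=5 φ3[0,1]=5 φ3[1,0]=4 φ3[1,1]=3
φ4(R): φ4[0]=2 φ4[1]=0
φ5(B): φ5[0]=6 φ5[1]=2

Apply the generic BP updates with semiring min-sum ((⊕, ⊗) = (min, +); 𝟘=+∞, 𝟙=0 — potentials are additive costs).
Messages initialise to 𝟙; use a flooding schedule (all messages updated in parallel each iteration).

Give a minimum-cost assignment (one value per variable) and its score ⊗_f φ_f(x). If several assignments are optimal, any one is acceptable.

assignment: (C=1, P=0, R=0, E=1, G=1, B=1, K=0); score = 12

init: all messages = 𝟙 over 2 values
r1 m[φ0→C] = [1, 2]
r1 m[φ0→P] = [2, 1]
r1 m[φ0→R] = [2, 1]
r1 m[φ1→C] = [0, 1]
r1 m[φ1→E] = [0, 1]
r1 m[φ1→B] = [3, 0]
r1 m[φ2→C] = [6, 2]
r1 m[φ2→K] = [2, 8]
r1 m[φ3→E] = [5, 3]
r1 m[φ3→G] = [4, 3]
r1 m[φ4→R] = [2, 0]
r1 m[φ5→B] = [6, 2]
r1 m[C→φ0] = [0, 0]
r1 m[C→φ1] = [0, 0]
r1 m[C→φ2] = [0, 0]
r1 m[P→φ0] = [0, 0]
r1 m[R→φ0] = [0, 0]
r1 m[R→φ4] = [0, 0]
r1 m[E→φ1] = [0, 0]
r1 m[E→φ3] = [0, 0]
r1 m[G→φ3] = [0, 0]
r1 m[B→φ1] = [0, 0]
r1 m[B→φ5] = [0, 0]
r1 m[K→φ2] = [0, 0]
r2 m[φ0→C] = [1, 2]
r2 m[φ0→P] = [2, 1]
r2 m[φ0→R] = [2, 1]
r2 m[φ1→C] = [0, 1]
r2 m[φ1→E] = [0, 1]
r2 m[φ1→B] = [3, 0]
r2 m[φ2→C] = [6, 2]
r2 m[φ2→K] = [2, 8]
r2 m[φ3→E] = [5, 3]
r2 m[φ3→G] = [4, 3]
r2 m[φ4→R] = [2, 0]
r2 m[φ5→B] = [6, 2]
r2 m[C→φ0] = [6, 3]
r2 m[C→φ1] = [7, 4]
r2 m[C→φ2] = [1, 3]
r2 m[P→φ0] = [0, 0]
r2 m[R→φ0] = [2, 0]
r2 m[R→φ4] = [2, 1]
r2 m[E→φ1] = [5, 3]
r2 m[E→φ3] = [0, 1]
r2 m[G→φ3] = [0, 0]
r2 m[B→φ1] = [6, 2]
r2 m[B→φ5] = [3, 0]
r2 m[K→φ2] = [0, 0]
r3 m[φ0→C] = [1, 4]
r3 m[φ0→P] = [7, 7]
r3 m[φ0→R] = [5, 7]
r3 m[φ1→C] = [7, 6]
r3 m[φ1→E] = [9, 7]
r3 m[φ1→B] = [14, 8]
r3 m[φ2→C] = [6, 2]
r3 m[φ2→K] = [5, 9]
r3 m[φ3→E] = [5, 3]
r3 m[φ3→G] = [5, 4]
r3 m[φ4→R] = [2, 0]
r3 m[φ5→B] = [6, 2]
r3 m[C→φ0] = [6, 3]
r3 m[C→φ1] = [7, 4]
r3 m[C→φ2] = [1, 3]
r3 m[P→φ0] = [0, 0]
r3 m[R→φ0] = [2, 0]
r3 m[R→φ4] = [2, 1]
r3 m[E→φ1] = [5, 3]
r3 m[E→φ3] = [0, 1]
r3 m[G→φ3] = [0, 0]
r3 m[B→φ1] = [6, 2]
r3 m[B→φ5] = [3, 0]
r3 m[K→φ2] = [0, 0]
r4 m[φ0→C] = [1, 4]
r4 m[φ0→P] = [7, 7]
r4 m[φ0→R] = [5, 7]
r4 m[φ1→C] = [7, 6]
r4 m[φ1→E] = [9, 7]
r4 m[φ1→B] = [14, 8]
r4 m[φ2→C] = [6, 2]
r4 m[φ2→K] = [5, 9]
r4 m[φ3→E] = [5, 3]
r4 m[φ3→G] = [5, 4]
r4 m[φ4→R] = [2, 0]
r4 m[φ5→B] = [6, 2]
r4 m[C→φ0] = [13, 8]
r4 m[C→φ1] = [7, 6]
r4 m[C→φ2] = [8, 10]
r4 m[P→φ0] = [0, 0]
r4 m[R→φ0] = [2, 0]
r4 m[R→φ4] = [5, 7]
r4 m[E→φ1] = [5, 3]
r4 m[E→φ3] = [9, 7]
r4 m[G→φ3] = [0, 0]
r4 m[B→φ1] = [6, 2]
r4 m[B→φ5] = [14, 8]
r4 m[K→φ2] = [0, 0]
r5 m[φ0→C] = [1, 4]
r5 m[φ0→P] = [12, 12]
r5 m[φ0→R] = [10, 12]
r5 m[φ1→C] = [7, 6]
r5 m[φ1→E] = [9, 9]
r5 m[φ1→B] = [15, 10]
r5 m[φ2→C] = [6, 2]
r5 m[φ2→K] = [12, 16]
r5 m[φ3→E] = [5, 3]
r5 m[φ3→G] = [11, 10]
r5 m[φ4→R] = [2, 0]
r5 m[φ5→B] = [6, 2]
r5 m[C→φ0] = [13, 8]
r5 m[C→φ1] = [7, 6]
r5 m[C→φ2] = [8, 10]
r5 m[P→φ0] = [0, 0]
r5 m[R→φ0] = [2, 0]
r5 m[R→φ4] = [5, 7]
r5 m[E→φ1] = [5, 3]
r5 m[E→φ3] = [9, 7]
r5 m[G→φ3] = [0, 0]
r5 m[B→φ1] = [6, 2]
r5 m[B→φ5] = [14, 8]
r5 m[K→φ2] = [0, 0]
r6 m[φ0→C] = [1, 4]
r6 m[φ0→P] = [12, 12]
r6 m[φ0→R] = [10, 12]
r6 m[φ1→C] = [7, 6]
r6 m[φ1→E] = [9, 9]
r6 m[φ1→B] = [15, 10]
r6 m[φ2→C] = [6, 2]
r6 m[φ2→K] = [12, 16]
r6 m[φ3→E] = [5, 3]
r6 m[φ3→G] = [11, 10]
r6 m[φ4→R] = [2, 0]
r6 m[φ5→B] = [6, 2]
r6 m[C→φ0] = [13, 8]
r6 m[C→φ1] = [7, 6]
r6 m[C→φ2] = [8, 10]
r6 m[P→φ0] = [0, 0]
r6 m[R→φ0] = [2, 0]
r6 m[R→φ4] = [10, 12]
r6 m[E→φ1] = [5, 3]
r6 m[E→φ3] = [9, 9]
r6 m[G→φ3] = [0, 0]
r6 m[B→φ1] = [6, 2]
r6 m[B→φ5] = [15, 10]
r6 m[K→φ2] = [0, 0]
r7 m[φ0→C] = [1, 4]
r7 m[φ0→P] = [12, 12]
r7 m[φ0→R] = [10, 12]
r7 m[φ1→C] = [7, 6]
r7 m[φ1→E] = [9, 9]
r7 m[φ1→B] = [15, 10]
r7 m[φ2→C] = [6, 2]
r7 m[φ2→K] = [12, 16]
r7 m[φ3→E] = [5, 3]
r7 m[φ3→G] = [13, 12]
r7 m[φ4→R] = [2, 0]
r7 m[φ5→B] = [6, 2]
r7 m[C→φ0] = [13, 8]
r7 m[C→φ1] = [7, 6]
r7 m[C→φ2] = [8, 10]
r7 m[P→φ0] = [0, 0]
r7 m[R→φ0] = [2, 0]
r7 m[R→φ4] = [10, 12]
r7 m[E→φ1] = [5, 3]
r7 m[E→φ3] = [9, 9]
r7 m[G→φ3] = [0, 0]
r7 m[B→φ1] = [6, 2]
r7 m[B→φ5] = [15, 10]
r7 m[K→φ2] = [0, 0]
r8 m[φ0→C] = [1, 4]
r8 m[φ0→P] = [12, 12]
r8 m[φ0→R] = [10, 12]
r8 m[φ1→C] = [7, 6]
r8 m[φ1→E] = [9, 9]
r8 m[φ1→B] = [15, 10]
r8 m[φ2→C] = [6, 2]
r8 m[φ2→K] = [12, 16]
r8 m[φ3→E] = [5, 3]
r8 m[φ3→G] = [13, 12]
r8 m[φ4→R] = [2, 0]
r8 m[φ5→B] = [6, 2]
r8 m[C→φ0] = [13, 8]
r8 m[C→φ1] = [7, 6]
r8 m[C→φ2] = [8, 10]
r8 m[P→φ0] = [0, 0]
r8 m[R→φ0] = [2, 0]
r8 m[R→φ4] = [10, 12]
r8 m[E→φ1] = [5, 3]
r8 m[E→φ3] = [9, 9]
r8 m[G→φ3] = [0, 0]
r8 m[B→φ1] = [6, 2]
r8 m[B→φ5] = [15, 10]
r8 m[K→φ2] = [0, 0]
fixed point reached at round 8
traceback from C: (C=1, P=0, R=0, E=1, G=1, B=1, K=0), score=12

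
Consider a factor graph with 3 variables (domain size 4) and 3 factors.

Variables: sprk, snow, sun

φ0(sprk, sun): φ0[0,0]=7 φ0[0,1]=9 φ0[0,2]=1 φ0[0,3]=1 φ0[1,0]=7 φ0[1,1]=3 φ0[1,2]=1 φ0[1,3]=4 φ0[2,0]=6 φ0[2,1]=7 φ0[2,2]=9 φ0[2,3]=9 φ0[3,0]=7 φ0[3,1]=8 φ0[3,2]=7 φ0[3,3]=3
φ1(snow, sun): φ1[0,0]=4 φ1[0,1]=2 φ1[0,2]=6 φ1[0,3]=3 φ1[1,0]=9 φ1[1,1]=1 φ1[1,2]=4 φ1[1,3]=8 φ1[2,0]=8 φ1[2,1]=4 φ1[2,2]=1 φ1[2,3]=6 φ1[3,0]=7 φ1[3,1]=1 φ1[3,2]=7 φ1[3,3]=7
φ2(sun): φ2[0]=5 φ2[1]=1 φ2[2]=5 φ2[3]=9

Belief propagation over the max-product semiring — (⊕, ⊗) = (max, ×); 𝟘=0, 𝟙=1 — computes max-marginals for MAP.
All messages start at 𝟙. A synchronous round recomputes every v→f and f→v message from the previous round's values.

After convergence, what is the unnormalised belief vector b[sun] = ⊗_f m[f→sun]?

b[sun] = [315, 36, 315, 648]

init: all messages = 𝟙 over 4 values
r1 m[φ0→sprk] = [9, 7, 9, 8]
r1 m[φ0→sun] = [7, 9, 9, 9]
r1 m[φ1→snow] = [6, 9, 8, 7]
r1 m[φ1→sun] = [9, 4, 7, 8]
r1 m[φ2→sun] = [5, 1, 5, 9]
r1 m[sprk→φ0] = [1, 1, 1, 1]
r1 m[snow→φ1] = [1, 1, 1, 1]
r1 m[sun→φ0] = [1, 1, 1, 1]
r1 m[sun→φ1] = [1, 1, 1, 1]
r1 m[sun→φ2] = [1, 1, 1, 1]
r2 m[φ0→sprk] = [9, 7, 9, 8]
r2 m[φ0→sun] = [7, 9, 9, 9]
r2 m[φ1→snow] = [6, 9, 8, 7]
r2 m[φ1→sun] = [9, 4, 7, 8]
r2 m[φ2→sun] = [5, 1, 5, 9]
r2 m[sprk→φ0] = [1, 1, 1, 1]
r2 m[snow→φ1] = [1, 1, 1, 1]
r2 m[sun→φ0] = [45, 4, 35, 72]
r2 m[sun→φ1] = [35, 9, 45, 81]
r2 m[sun→φ2] = [63, 36, 63, 72]
r3 m[φ0→sprk] = [315, 315, 648, 315]
r3 m[φ0→sun] = [7, 9, 9, 9]
r3 m[φ1→snow] = [270, 648, 486, 567]
r3 m[φ1→sun] = [9, 4, 7, 8]
r3 m[φ2→sun] = [5, 1, 5, 9]
r3 m[sprk→φ0] = [1, 1, 1, 1]
r3 m[snow→φ1] = [1, 1, 1, 1]
r3 m[sun→φ0] = [45, 4, 35, 72]
r3 m[sun→φ1] = [35, 9, 45, 81]
r3 m[sun→φ2] = [63, 36, 63, 72]
r4 m[φ0→sprk] = [315, 315, 648, 315]
r4 m[φ0→sun] = [7, 9, 9, 9]
r4 m[φ1→snow] = [270, 648, 486, 567]
r4 m[φ1→sun] = [9, 4, 7, 8]
r4 m[φ2→sun] = [5, 1, 5, 9]
r4 m[sprk→φ0] = [1, 1, 1, 1]
r4 m[snow→φ1] = [1, 1, 1, 1]
r4 m[sun→φ0] = [45, 4, 35, 72]
r4 m[sun→φ1] = [35, 9, 45, 81]
r4 m[sun→φ2] = [63, 36, 63, 72]
fixed point reached at round 4
b[sun] = ⊗ incoming = [315, 36, 315, 648]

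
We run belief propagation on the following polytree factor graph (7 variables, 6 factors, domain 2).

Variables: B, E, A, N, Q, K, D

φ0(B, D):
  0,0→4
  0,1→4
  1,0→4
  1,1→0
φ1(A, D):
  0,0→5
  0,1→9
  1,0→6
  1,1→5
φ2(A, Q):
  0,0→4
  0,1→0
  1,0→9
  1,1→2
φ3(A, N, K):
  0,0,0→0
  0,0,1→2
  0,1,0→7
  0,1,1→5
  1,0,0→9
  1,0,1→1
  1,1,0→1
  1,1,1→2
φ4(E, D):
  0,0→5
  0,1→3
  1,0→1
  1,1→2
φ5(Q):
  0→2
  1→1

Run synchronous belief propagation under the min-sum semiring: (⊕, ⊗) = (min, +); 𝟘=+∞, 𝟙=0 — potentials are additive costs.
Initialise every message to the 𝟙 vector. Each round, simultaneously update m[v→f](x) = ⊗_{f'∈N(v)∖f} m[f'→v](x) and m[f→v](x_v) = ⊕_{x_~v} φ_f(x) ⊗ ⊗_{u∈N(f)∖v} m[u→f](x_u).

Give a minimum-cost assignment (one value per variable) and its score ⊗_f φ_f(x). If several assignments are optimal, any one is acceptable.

assignment: (B=0, E=1, A=0, N=0, Q=1, K=0, D=0); score = 11

init: all messages = 𝟙 over 2 values
r1 m[φ0→B] = [4, 0]
r1 m[φ0→D] = [4, 0]
r1 m[φ1→A] = [5, 5]
r1 m[φ1→D] = [5, 5]
r1 m[φ2→A] = [0, 2]
r1 m[φ2→Q] = [4, 0]
r1 m[φ3→A] = [0, 1]
r1 m[φ3→N] = [0, 1]
r1 m[φ3→K] = [0, 1]
r1 m[φ4→E] = [3, 1]
r1 m[φ4→D] = [1, 2]
r1 m[φ5→Q] = [2, 1]
r1 m[B→φ0] = [0, 0]
r1 m[E→φ4] = [0, 0]
r1 m[A→φ1] = [0, 0]
r1 m[A→φ2] = [0, 0]
r1 m[A→φ3] = [0, 0]
r1 m[N→φ3] = [0, 0]
r1 m[Q→φ2] = [0, 0]
r1 m[Q→φ5] = [0, 0]
r1 m[K→φ3] = [0, 0]
r1 m[D→φ0] = [0, 0]
r1 m[D→φ1] = [0, 0]
r1 m[D→φ4] = [0, 0]
r2 m[φ0→B] = [4, 0]
r2 m[φ0→D] = [4, 0]
r2 m[φ1→A] = [5, 5]
r2 m[φ1→D] = [5, 5]
r2 m[φ2→A] = [0, 2]
r2 m[φ2→Q] = [4, 0]
r2 m[φ3→A] = [0, 1]
r2 m[φ3→N] = [0, 1]
r2 m[φ3→K] = [0, 1]
r2 m[φ4→E] = [3, 1]
r2 m[φ4→D] = [1, 2]
r2 m[φ5→Q] = [2, 1]
r2 m[B→φ0] = [0, 0]
r2 m[E→φ4] = [0, 0]
r2 m[A→φ1] = [0, 3]
r2 m[A→φ2] = [5, 6]
r2 m[A→φ3] = [5, 7]
r2 m[N→φ3] = [0, 0]
r2 m[Q→φ2] = [2, 1]
r2 m[Q→φ5] = [4, 0]
r2 m[K→φ3] = [0, 0]
r2 m[D→φ0] = [6, 7]
r2 m[D→φ1] = [5, 2]
r2 m[D→φ4] = [9, 5]
r3 m[φ0→B] = [10, 7]
r3 m[φ0→D] = [4, 0]
r3 m[φ1→A] = [10, 7]
r3 m[φ1→D] = [5, 8]
r3 m[φ2→A] = [1, 3]
r3 m[φ2→Q] = [9, 5]
r3 m[φ3→A] = [0, 1]
r3 m[φ3→N] = [5, 8]
r3 m[φ3→K] = [5, 7]
r3 m[φ4→E] = [8, 7]
r3 m[φ4→D] = [1, 2]
r3 m[φ5→Q] = [2, 1]
r3 m[B→φ0] = [0, 0]
r3 m[E→φ4] = [0, 0]
r3 m[A→φ1] = [0, 3]
r3 m[A→φ2] = [5, 6]
r3 m[A→φ3] = [5, 7]
r3 m[N→φ3] = [0, 0]
r3 m[Q→φ2] = [2, 1]
r3 m[Q→φ5] = [4, 0]
r3 m[K→φ3] = [0, 0]
r3 m[D→φ0] = [6, 7]
r3 m[D→φ1] = [5, 2]
r3 m[D→φ4] = [9, 5]
r4 m[φ0→B] = [10, 7]
r4 m[φ0→D] = [4, 0]
r4 m[φ1→A] = [10, 7]
r4 m[φ1→D] = [5, 8]
r4 m[φ2→A] = [1, 3]
r4 m[φ2→Q] = [9, 5]
r4 m[φ3→A] = [0, 1]
r4 m[φ3→N] = [5, 8]
r4 m[φ3→K] = [5, 7]
r4 m[φ4→E] = [8, 7]
r4 m[φ4→D] = [1, 2]
r4 m[φ5→Q] = [2, 1]
r4 m[B→φ0] = [0, 0]
r4 m[E→φ4] = [0, 0]
r4 m[A→φ1] = [1, 4]
r4 m[A→φ2] = [10, 8]
r4 m[A→φ3] = [11, 10]
r4 m[N→φ3] = [0, 0]
r4 m[Q→φ2] = [2, 1]
r4 m[Q→φ5] = [9, 5]
r4 m[K→φ3] = [0, 0]
r4 m[D→φ0] = [6, 10]
r4 m[D→φ1] = [5, 2]
r4 m[D→φ4] = [9, 8]
r5 m[φ0→B] = [10, 10]
r5 m[φ0→D] = [4, 0]
r5 m[φ1→A] = [10, 7]
r5 m[φ1→D] = [6, 9]
r5 m[φ2→A] = [1, 3]
r5 m[φ2→Q] = [14, 10]
r5 m[φ3→A] = [0, 1]
r5 m[φ3→N] = [11, 11]
r5 m[φ3→K] = [11, 11]
r5 m[φ4→E] = [11, 10]
r5 m[φ4→D] = [1, 2]
r5 m[φ5→Q] = [2, 1]
r5 m[B→φ0] = [0, 0]
r5 m[E→φ4] = [0, 0]
r5 m[A→φ1] = [1, 4]
r5 m[A→φ2] = [10, 8]
r5 m[A→φ3] = [11, 10]
r5 m[N→φ3] = [0, 0]
r5 m[Q→φ2] = [2, 1]
r5 m[Q→φ5] = [9, 5]
r5 m[K→φ3] = [0, 0]
r5 m[D→φ0] = [6, 10]
r5 m[D→φ1] = [5, 2]
r5 m[D→φ4] = [9, 8]
r6 m[φ0→B] = [10, 10]
r6 m[φ0→D] = [4, 0]
r6 m[φ1→A] = [10, 7]
r6 m[φ1→D] = [6, 9]
r6 m[φ2→A] = [1, 3]
r6 m[φ2→Q] = [14, 10]
r6 m[φ3→A] = [0, 1]
r6 m[φ3→N] = [11, 11]
r6 m[φ3→K] = [11, 11]
r6 m[φ4→E] = [11, 10]
r6 m[φ4→D] = [1, 2]
r6 m[φ5→Q] = [2, 1]
r6 m[B→φ0] = [0, 0]
r6 m[E→φ4] = [0, 0]
r6 m[A→φ1] = [1, 4]
r6 m[A→φ2] = [10, 8]
r6 m[A→φ3] = [11, 10]
r6 m[N→φ3] = [0, 0]
r6 m[Q→φ2] = [2, 1]
r6 m[Q→φ5] = [14, 10]
r6 m[K→φ3] = [0, 0]
r6 m[D→φ0] = [7, 11]
r6 m[D→φ1] = [5, 2]
r6 m[D→φ4] = [10, 9]
r7 m[φ0→B] = [11, 11]
r7 m[φ0→D] = [4, 0]
r7 m[φ1→A] = [10, 7]
r7 m[φ1→D] = [6, 9]
r7 m[φ2→A] = [1, 3]
r7 m[φ2→Q] = [14, 10]
r7 m[φ3→A] = [0, 1]
r7 m[φ3→N] = [11, 11]
r7 m[φ3→K] = [11, 11]
r7 m[φ4→E] = [12, 11]
r7 m[φ4→D] = [1, 2]
r7 m[φ5→Q] = [2, 1]
r7 m[B→φ0] = [0, 0]
r7 m[E→φ4] = [0, 0]
r7 m[A→φ1] = [1, 4]
r7 m[A→φ2] = [10, 8]
r7 m[A→φ3] = [11, 10]
r7 m[N→φ3] = [0, 0]
r7 m[Q→φ2] = [2, 1]
r7 m[Q→φ5] = [14, 10]
r7 m[K→φ3] = [0, 0]
r7 m[D→φ0] = [7, 11]
r7 m[D→φ1] = [5, 2]
r7 m[D→φ4] = [10, 9]
r8 m[φ0→B] = [11, 11]
r8 m[φ0→D] = [4, 0]
r8 m[φ1→A] = [10, 7]
r8 m[φ1→D] = [6, 9]
r8 m[φ2→A] = [1, 3]
r8 m[φ2→Q] = [14, 10]
r8 m[φ3→A] = [0, 1]
r8 m[φ3→N] = [11, 11]
r8 m[φ3→K] = [11, 11]
r8 m[φ4→E] = [12, 11]
r8 m[φ4→D] = [1, 2]
r8 m[φ5→Q] = [2, 1]
r8 m[B→φ0] = [0, 0]
r8 m[E→φ4] = [0, 0]
r8 m[A→φ1] = [1, 4]
r8 m[A→φ2] = [10, 8]
r8 m[A→φ3] = [11, 10]
r8 m[N→φ3] = [0, 0]
r8 m[Q→φ2] = [2, 1]
r8 m[Q→φ5] = [14, 10]
r8 m[K→φ3] = [0, 0]
r8 m[D→φ0] = [7, 11]
r8 m[D→φ1] = [5, 2]
r8 m[D→φ4] = [10, 9]
fixed point reached at round 8
traceback from B: (B=0, E=1, A=0, N=0, Q=1, K=0, D=0), score=11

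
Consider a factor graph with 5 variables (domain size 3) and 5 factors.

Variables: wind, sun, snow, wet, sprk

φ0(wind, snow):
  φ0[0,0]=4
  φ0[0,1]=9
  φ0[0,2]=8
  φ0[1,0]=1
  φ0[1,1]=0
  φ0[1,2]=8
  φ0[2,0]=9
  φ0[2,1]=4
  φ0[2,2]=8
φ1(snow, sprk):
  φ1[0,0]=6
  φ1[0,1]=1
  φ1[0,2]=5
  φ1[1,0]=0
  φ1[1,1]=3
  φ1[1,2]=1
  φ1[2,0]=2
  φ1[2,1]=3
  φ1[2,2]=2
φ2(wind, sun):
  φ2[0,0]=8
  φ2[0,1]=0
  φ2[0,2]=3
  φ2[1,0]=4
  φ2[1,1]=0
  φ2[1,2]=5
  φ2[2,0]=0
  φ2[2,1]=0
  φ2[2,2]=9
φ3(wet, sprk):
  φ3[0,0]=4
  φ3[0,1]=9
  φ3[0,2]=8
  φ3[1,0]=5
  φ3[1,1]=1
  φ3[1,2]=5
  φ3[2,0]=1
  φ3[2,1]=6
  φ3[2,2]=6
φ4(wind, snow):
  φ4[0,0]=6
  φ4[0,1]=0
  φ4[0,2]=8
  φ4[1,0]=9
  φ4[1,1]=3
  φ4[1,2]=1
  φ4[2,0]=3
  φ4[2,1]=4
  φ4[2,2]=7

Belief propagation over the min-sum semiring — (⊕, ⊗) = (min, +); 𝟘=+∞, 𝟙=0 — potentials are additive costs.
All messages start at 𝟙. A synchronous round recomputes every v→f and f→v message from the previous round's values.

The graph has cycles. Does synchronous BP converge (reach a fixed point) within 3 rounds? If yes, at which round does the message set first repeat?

NOT CONVERGED within 3 rounds

init: all messages = 𝟙 over 3 values
r1 m[φ0→wind] = [4, 0, 4]
r1 m[φ0→snow] = [1, 0, 8]
r1 m[φ1→snow] = [1, 0, 2]
r1 m[φ1→sprk] = [0, 1, 1]
r1 m[φ2→wind] = [0, 0, 0]
r1 m[φ2→sun] = [0, 0, 3]
r1 m[φ3→wet] = [4, 1, 1]
r1 m[φ3→sprk] = [1, 1, 5]
r1 m[φ4→wind] = [0, 1, 3]
r1 m[φ4→snow] = [3, 0, 1]
r1 m[wind→φ0] = [0, 0, 0]
r1 m[wind→φ2] = [0, 0, 0]
r1 m[wind→φ4] = [0, 0, 0]
r1 m[sun→φ2] = [0, 0, 0]
r1 m[snow→φ0] = [0, 0, 0]
r1 m[snow→φ1] = [0, 0, 0]
r1 m[snow→φ4] = [0, 0, 0]
r1 m[wet→φ3] = [0, 0, 0]
r1 m[sprk→φ1] = [0, 0, 0]
r1 m[sprk→φ3] = [0, 0, 0]
r2 m[φ0→wind] = [4, 0, 4]
r2 m[φ0→snow] = [1, 0, 8]
r2 m[φ1→snow] = [1, 0, 2]
r2 m[φ1→sprk] = [0, 1, 1]
r2 m[φ2→wind] = [0, 0, 0]
r2 m[φ2→sun] = [0, 0, 3]
r2 m[φ3→wet] = [4, 1, 1]
r2 m[φ3→sprk] = [1, 1, 5]
r2 m[φ4→wind] = [0, 1, 3]
r2 m[φ4→snow] = [3, 0, 1]
r2 m[wind→φ0] = [0, 1, 3]
r2 m[wind→φ2] = [4, 1, 7]
r2 m[wind→φ4] = [4, 0, 4]
r2 m[sun→φ2] = [0, 0, 0]
r2 m[snow→φ0] = [4, 0, 3]
r2 m[snow→φ1] = [4, 0, 9]
r2 m[snow→φ4] = [2, 0, 10]
r2 m[wet→φ3] = [0, 0, 0]
r2 m[sprk→φ1] = [1, 1, 5]
r2 m[sprk→φ3] = [0, 1, 1]
r3 m[φ0→wind] = [8, 0, 4]
r3 m[φ0→snow] = [2, 1, 8]
r3 m[φ1→snow] = [2, 1, 3]
r3 m[φ1→sprk] = [0, 3, 1]
r3 m[φ2→wind] = [0, 0, 0]
r3 m[φ2→sun] = [5, 1, 6]
r3 m[φ3→wet] = [4, 2, 1]
r3 m[φ3→sprk] = [1, 1, 5]
r3 m[φ4→wind] = [0, 3, 4]
r3 m[φ4→snow] = [7, 3, 1]
r3 m[wind→φ0] = [0, 1, 3]
r3 m[wind→φ2] = [4, 1, 7]
r3 m[wind→φ4] = [4, 0, 4]
r3 m[sun→φ2] = [0, 0, 0]
r3 m[snow→φ0] = [4, 0, 3]
r3 m[snow→φ1] = [4, 0, 9]
r3 m[snow→φ4] = [2, 0, 10]
r3 m[wet→φ3] = [0, 0, 0]
r3 m[sprk→φ1] = [1, 1, 5]
r3 m[sprk→φ3] = [0, 1, 1]
no fixed point within 3 rounds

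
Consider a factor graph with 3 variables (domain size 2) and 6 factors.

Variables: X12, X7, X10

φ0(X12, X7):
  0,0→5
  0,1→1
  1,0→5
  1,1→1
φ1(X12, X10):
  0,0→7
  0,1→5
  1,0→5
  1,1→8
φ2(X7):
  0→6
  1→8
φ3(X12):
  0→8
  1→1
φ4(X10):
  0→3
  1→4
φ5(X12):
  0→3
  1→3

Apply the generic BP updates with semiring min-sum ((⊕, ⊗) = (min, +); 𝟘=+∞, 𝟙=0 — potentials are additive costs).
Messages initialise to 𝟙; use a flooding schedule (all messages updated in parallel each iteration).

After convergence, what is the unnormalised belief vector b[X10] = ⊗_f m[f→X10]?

b[X10] = [21, 25]

init: all messages = 𝟙 over 2 values
r1 m[φ0→X12] = [1, 1]
r1 m[φ0→X7] = [5, 1]
r1 m[φ1→X12] = [5, 5]
r1 m[φ1→X10] = [5, 5]
r1 m[φ2→X7] = [6, 8]
r1 m[φ3→X12] = [8, 1]
r1 m[φ4→X10] = [3, 4]
r1 m[φ5→X12] = [3, 3]
r1 m[X12→φ0] = [0, 0]
r1 m[X12→φ1] = [0, 0]
r1 m[X12→φ3] = [0, 0]
r1 m[X12→φ5] = [0, 0]
r1 m[X7→φ0] = [0, 0]
r1 m[X7→φ2] = [0, 0]
r1 m[X10→φ1] = [0, 0]
r1 m[X10→φ4] = [0, 0]
r2 m[φ0→X12] = [1, 1]
r2 m[φ0→X7] = [5, 1]
r2 m[φ1→X12] = [5, 5]
r2 m[φ1→X10] = [5, 5]
r2 m[φ2→X7] = [6, 8]
r2 m[φ3→X12] = [8, 1]
r2 m[φ4→X10] = [3, 4]
r2 m[φ5→X12] = [3, 3]
r2 m[X12→φ0] = [16, 9]
r2 m[X12→φ1] = [12, 5]
r2 m[X12→φ3] = [9, 9]
r2 m[X12→φ5] = [14, 7]
r2 m[X7→φ0] = [6, 8]
r2 m[X7→φ2] = [5, 1]
r2 m[X10→φ1] = [3, 4]
r2 m[X10→φ4] = [5, 5]
r3 m[φ0→X12] = [9, 9]
r3 m[φ0→X7] = [14, 10]
r3 m[φ1→X12] = [9, 8]
r3 m[φ1→X10] = [10, 13]
r3 m[φ2→X7] = [6, 8]
r3 m[φ3→X12] = [8, 1]
r3 m[φ4→X10] = [3, 4]
r3 m[φ5→X12] = [3, 3]
r3 m[X12→φ0] = [16, 9]
r3 m[X12→φ1] = [12, 5]
r3 m[X12→φ3] = [9, 9]
r3 m[X12→φ5] = [14, 7]
r3 m[X7→φ0] = [6, 8]
r3 m[X7→φ2] = [5, 1]
r3 m[X10→φ1] = [3, 4]
r3 m[X10→φ4] = [5, 5]
r4 m[φ0→X12] = [9, 9]
r4 m[φ0→X7] = [14, 10]
r4 m[φ1→X12] = [9, 8]
r4 m[φ1→X10] = [10, 13]
r4 m[φ2→X7] = [6, 8]
r4 m[φ3→X12] = [8, 1]
r4 m[φ4→X10] = [3, 4]
r4 m[φ5→X12] = [3, 3]
r4 m[X12→φ0] = [20, 12]
r4 m[X12→φ1] = [20, 13]
r4 m[X12→φ3] = [21, 20]
r4 m[X12→φ5] = [26, 18]
r4 m[X7→φ0] = [6, 8]
r4 m[X7→φ2] = [14, 10]
r4 m[X10→φ1] = [3, 4]
r4 m[X10→φ4] = [10, 13]
r5 m[φ0→X12] = [9, 9]
r5 m[φ0→X7] = [17, 13]
r5 m[φ1→X12] = [9, 8]
r5 m[φ1→X10] = [18, 21]
r5 m[φ2→X7] = [6, 8]
r5 m[φ3→X12] = [8, 1]
r5 m[φ4→X10] = [3, 4]
r5 m[φ5→X12] = [3, 3]
r5 m[X12→φ0] = [20, 12]
r5 m[X12→φ1] = [20, 13]
r5 m[X12→φ3] = [21, 20]
r5 m[X12→φ5] = [26, 18]
r5 m[X7→φ0] = [6, 8]
r5 m[X7→φ2] = [14, 10]
r5 m[X10→φ1] = [3, 4]
r5 m[X10→φ4] = [10, 13]
r6 m[φ0→X12] = [9, 9]
r6 m[φ0→X7] = [17, 13]
r6 m[φ1→X12] = [9, 8]
r6 m[φ1→X10] = [18, 21]
r6 m[φ2→X7] = [6, 8]
r6 m[φ3→X12] = [8, 1]
r6 m[φ4→X10] = [3, 4]
r6 m[φ5→X12] = [3, 3]
r6 m[X12→φ0] = [20, 12]
r6 m[X12→φ1] = [20, 13]
r6 m[X12→φ3] = [21, 20]
r6 m[X12→φ5] = [26, 18]
r6 m[X7→φ0] = [6, 8]
r6 m[X7→φ2] = [17, 13]
r6 m[X10→φ1] = [3, 4]
r6 m[X10→φ4] = [18, 21]
r7 m[φ0→X12] = [9, 9]
r7 m[φ0→X7] = [17, 13]
r7 m[φ1→X12] = [9, 8]
r7 m[φ1→X10] = [18, 21]
r7 m[φ2→X7] = [6, 8]
r7 m[φ3→X12] = [8, 1]
r7 m[φ4→X10] = [3, 4]
r7 m[φ5→X12] = [3, 3]
r7 m[X12→φ0] = [20, 12]
r7 m[X12→φ1] = [20, 13]
r7 m[X12→φ3] = [21, 20]
r7 m[X12→φ5] = [26, 18]
r7 m[X7→φ0] = [6, 8]
r7 m[X7→φ2] = [17, 13]
r7 m[X10→φ1] = [3, 4]
r7 m[X10→φ4] = [18, 21]
fixed point reached at round 7
b[X10] = ⊗ incoming = [21, 25]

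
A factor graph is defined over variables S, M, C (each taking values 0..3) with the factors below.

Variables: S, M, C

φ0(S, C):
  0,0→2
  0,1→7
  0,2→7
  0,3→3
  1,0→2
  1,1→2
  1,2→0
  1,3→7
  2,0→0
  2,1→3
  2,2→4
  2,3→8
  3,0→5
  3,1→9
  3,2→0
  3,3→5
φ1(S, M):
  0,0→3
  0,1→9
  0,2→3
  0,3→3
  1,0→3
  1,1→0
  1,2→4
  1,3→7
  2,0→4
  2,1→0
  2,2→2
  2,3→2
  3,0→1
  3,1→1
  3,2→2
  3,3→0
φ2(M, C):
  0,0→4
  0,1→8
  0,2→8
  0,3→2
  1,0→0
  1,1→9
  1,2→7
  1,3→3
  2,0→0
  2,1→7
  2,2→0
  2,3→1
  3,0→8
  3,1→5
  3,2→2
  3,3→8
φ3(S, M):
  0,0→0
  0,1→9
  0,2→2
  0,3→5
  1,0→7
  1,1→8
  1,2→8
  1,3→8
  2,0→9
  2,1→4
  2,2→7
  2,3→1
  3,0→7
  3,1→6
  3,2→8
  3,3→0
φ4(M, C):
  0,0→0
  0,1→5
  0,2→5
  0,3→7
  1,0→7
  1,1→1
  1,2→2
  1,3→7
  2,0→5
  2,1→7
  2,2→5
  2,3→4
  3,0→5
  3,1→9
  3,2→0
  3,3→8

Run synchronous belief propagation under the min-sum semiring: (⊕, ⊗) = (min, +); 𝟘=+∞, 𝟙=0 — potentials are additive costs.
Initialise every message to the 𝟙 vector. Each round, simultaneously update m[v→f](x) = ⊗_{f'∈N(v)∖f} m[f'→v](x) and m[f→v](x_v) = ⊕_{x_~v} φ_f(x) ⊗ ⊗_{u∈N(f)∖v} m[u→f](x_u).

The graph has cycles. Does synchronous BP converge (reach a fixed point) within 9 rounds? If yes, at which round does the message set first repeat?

NOT CONVERGED within 9 rounds

init: all messages = 𝟙 over 4 values
r1 m[φ0→S] = [2, 0, 0, 0]
r1 m[φ0→C] = [0, 2, 0, 3]
r1 m[φ1→S] = [3, 0, 0, 0]
r1 m[φ1→M] = [1, 0, 2, 0]
r1 m[φ2→M] = [2, 0, 0, 2]
r1 m[φ2→C] = [0, 5, 0, 1]
r1 m[φ3→S] = [0, 7, 1, 0]
r1 m[φ3→M] = [0, 4, 2, 0]
r1 m[φ4→M] = [0, 1, 4, 0]
r1 m[φ4→C] = [0, 1, 0, 4]
r1 m[S→φ0] = [0, 0, 0, 0]
r1 m[S→φ1] = [0, 0, 0, 0]
r1 m[S→φ3] = [0, 0, 0, 0]
r1 m[M→φ1] = [0, 0, 0, 0]
r1 m[M→φ2] = [0, 0, 0, 0]
r1 m[M→φ3] = [0, 0, 0, 0]
r1 m[M→φ4] = [0, 0, 0, 0]
r1 m[C→φ0] = [0, 0, 0, 0]
r1 m[C→φ2] = [0, 0, 0, 0]
r1 m[C→φ4] = [0, 0, 0, 0]
r2 m[φ0→S] = [2, 0, 0, 0]
r2 m[φ0→C] = [0, 2, 0, 3]
r2 m[φ1→S] = [3, 0, 0, 0]
r2 m[φ1→M] = [1, 0, 2, 0]
r2 m[φ2→M] = [2, 0, 0, 2]
r2 m[φ2→C] = [0, 5, 0, 1]
r2 m[φ3→S] = [0, 7, 1, 0]
r2 m[φ3→M] = [0, 4, 2, 0]
r2 m[φ4→M] = [0, 1, 4, 0]
r2 m[φ4→C] = [0, 1, 0, 4]
r2 m[S→φ0] = [3, 7, 1, 0]
r2 m[S→φ1] = [2, 7, 1, 0]
r2 m[S→φ3] = [5, 0, 0, 0]
r2 m[M→φ1] = [2, 5, 6, 2]
r2 m[M→φ2] = [1, 5, 8, 0]
r2 m[M→φ3] = [3, 1, 6, 2]
r2 m[M→φ4] = [3, 4, 4, 2]
r2 m[C→φ0] = [0, 6, 0, 5]
r2 m[C→φ2] = [0, 3, 0, 7]
r2 m[C→φ4] = [0, 7, 0, 4]
r3 m[φ0→S] = [2, 0, 0, 0]
r3 m[φ0→C] = [1, 4, 0, 5]
r3 m[φ1→S] = [5, 5, 4, 2]
r3 m[φ1→M] = [1, 1, 2, 0]
r3 m[φ2→M] = [4, 0, 0, 2]
r3 m[φ2→C] = [5, 5, 2, 3]
r3 m[φ3→S] = [3, 9, 3, 2]
r3 m[φ3→M] = [5, 4, 7, 0]
r3 m[φ4→M] = [0, 2, 5, 0]
r3 m[φ4→C] = [3, 5, 2, 8]
r3 m[S→φ0] = [3, 7, 1, 0]
r3 m[S→φ1] = [2, 7, 1, 0]
r3 m[S→φ3] = [5, 0, 0, 0]
r3 m[M→φ1] = [2, 5, 6, 2]
r3 m[M→φ2] = [1, 5, 8, 0]
r3 m[M→φ3] = [3, 1, 6, 2]
r3 m[M→φ4] = [3, 4, 4, 2]
r3 m[C→φ0] = [0, 6, 0, 5]
r3 m[C→φ2] = [0, 3, 0, 7]
r3 m[C→φ4] = [0, 7, 0, 4]
r4 m[φ0→S] = [2, 0, 0, 0]
r4 m[φ0→C] = [1, 4, 0, 5]
r4 m[φ1→S] = [5, 5, 4, 2]
r4 m[φ1→M] = [1, 1, 2, 0]
r4 m[φ2→M] = [4, 0, 0, 2]
r4 m[φ2→C] = [5, 5, 2, 3]
r4 m[φ3→S] = [3, 9, 3, 2]
r4 m[φ3→M] = [5, 4, 7, 0]
r4 m[φ4→M] = [0, 2, 5, 0]
r4 m[φ4→C] = [3, 5, 2, 8]
r4 m[S→φ0] = [8, 14, 7, 4]
r4 m[S→φ1] = [5, 9, 3, 2]
r4 m[S→φ3] = [7, 5, 4, 2]
r4 m[M→φ1] = [9, 6, 12, 2]
r4 m[M→φ2] = [6, 7, 14, 0]
r4 m[M→φ3] = [5, 3, 7, 2]
r4 m[M→φ4] = [10, 5, 9, 2]
r4 m[C→φ0] = [8, 10, 4, 11]
r4 m[C→φ2] = [4, 9, 2, 13]
r4 m[C→φ4] = [6, 9, 2, 8]
r5 m[φ0→S] = [10, 4, 8, 4]
r5 m[φ0→C] = [7, 10, 4, 9]
r5 m[φ1→S] = [5, 6, 4, 2]
r5 m[φ1→M] = [3, 3, 4, 2]
r5 m[φ2→M] = [8, 4, 2, 4]
r5 m[φ2→C] = [7, 5, 2, 8]
r5 m[φ3→S] = [5, 10, 3, 2]
r5 m[φ3→M] = [7, 8, 9, 2]
r5 m[φ4→M] = [6, 4, 7, 2]
r5 m[φ4→C] = [7, 6, 2, 10]
r5 m[S→φ0] = [8, 14, 7, 4]
r5 m[S→φ1] = [5, 9, 3, 2]
r5 m[S→φ3] = [7, 5, 4, 2]
r5 m[M→φ1] = [9, 6, 12, 2]
r5 m[M→φ2] = [6, 7, 14, 0]
r5 m[M→φ3] = [5, 3, 7, 2]
r5 m[M→φ4] = [10, 5, 9, 2]
r5 m[C→φ0] = [8, 10, 4, 11]
r5 m[C→φ2] = [4, 9, 2, 13]
r5 m[C→φ4] = [6, 9, 2, 8]
r6 m[φ0→S] = [10, 4, 8, 4]
r6 m[φ0→C] = [7, 10, 4, 9]
r6 m[φ1→S] = [5, 6, 4, 2]
r6 m[φ1→M] = [3, 3, 4, 2]
r6 m[φ2→M] = [8, 4, 2, 4]
r6 m[φ2→C] = [7, 5, 2, 8]
r6 m[φ3→S] = [5, 10, 3, 2]
r6 m[φ3→M] = [7, 8, 9, 2]
r6 m[φ4→M] = [6, 4, 7, 2]
r6 m[φ4→C] = [7, 6, 2, 10]
r6 m[S→φ0] = [10, 16, 7, 4]
r6 m[S→φ1] = [15, 14, 11, 6]
r6 m[S→φ3] = [15, 10, 12, 6]
r6 m[M→φ1] = [21, 16, 18, 8]
r6 m[M→φ2] = [16, 15, 20, 6]
r6 m[M→φ3] = [17, 11, 13, 8]
r6 m[M→φ4] = [18, 15, 15, 8]
r6 m[C→φ0] = [14, 11, 4, 18]
r6 m[C→φ2] = [14, 16, 6, 19]
r6 m[C→φ4] = [14, 15, 6, 17]
r7 m[φ0→S] = [11, 4, 8, 4]
r7 m[φ0→C] = [7, 10, 4, 9]
r7 m[φ1→S] = [11, 15, 10, 8]
r7 m[φ1→M] = [7, 7, 8, 6]
r7 m[φ2→M] = [14, 13, 6, 8]
r7 m[φ2→C] = [14, 11, 8, 14]
r7 m[φ3→S] = [13, 16, 9, 8]
r7 m[φ3→M] = [13, 12, 14, 6]
r7 m[φ4→M] = [11, 8, 11, 6]
r7 m[φ4→C] = [13, 16, 8, 16]
r7 m[S→φ0] = [10, 16, 7, 4]
r7 m[S→φ1] = [15, 14, 11, 6]
r7 m[S→φ3] = [15, 10, 12, 6]
r7 m[M→φ1] = [21, 16, 18, 8]
r7 m[M→φ2] = [16, 15, 20, 6]
r7 m[M→φ3] = [17, 11, 13, 8]
r7 m[M→φ4] = [18, 15, 15, 8]
r7 m[C→φ0] = [14, 11, 4, 18]
r7 m[C→φ2] = [14, 16, 6, 19]
r7 m[C→φ4] = [14, 15, 6, 17]
r8 m[φ0→S] = [11, 4, 8, 4]
r8 m[φ0→C] = [7, 10, 4, 9]
r8 m[φ1→S] = [11, 15, 10, 8]
r8 m[φ1→M] = [7, 7, 8, 6]
r8 m[φ2→M] = [14, 13, 6, 8]
r8 m[φ2→C] = [14, 11, 8, 14]
r8 m[φ3→S] = [13, 16, 9, 8]
r8 m[φ3→M] = [13, 12, 14, 6]
r8 m[φ4→M] = [11, 8, 11, 6]
r8 m[φ4→C] = [13, 16, 8, 16]
r8 m[S→φ0] = [24, 31, 19, 16]
r8 m[S→φ1] = [24, 20, 17, 12]
r8 m[S→φ3] = [22, 19, 18, 12]
r8 m[M→φ1] = [38, 33, 31, 20]
r8 m[M→φ2] = [31, 27, 33, 18]
r8 m[M→φ3] = [32, 28, 25, 20]
r8 m[M→φ4] = [34, 32, 28, 20]
r8 m[C→φ0] = [27, 27, 16, 30]
r8 m[C→φ2] = [20, 26, 12, 25]
r8 m[C→φ4] = [21, 21, 12, 23]
r9 m[φ0→S] = [23, 16, 20, 16]
r9 m[φ0→C] = [19, 22, 16, 21]
r9 m[φ1→S] = [23, 27, 22, 20]
r9 m[φ1→M] = [13, 13, 14, 12]
r9 m[φ2→M] = [20, 19, 12, 14]
r9 m[φ2→C] = [26, 23, 20, 26]
r9 m[φ3→S] = [25, 28, 21, 20]
r9 m[φ3→M] = [19, 18, 20, 12]
r9 m[φ4→M] = [17, 14, 17, 12]
r9 m[φ4→C] = [25, 29, 20, 28]
r9 m[S→φ0] = [24, 31, 19, 16]
r9 m[S→φ1] = [24, 20, 17, 12]
r9 m[S→φ3] = [22, 19, 18, 12]
r9 m[M→φ1] = [38, 33, 31, 20]
r9 m[M→φ2] = [31, 27, 33, 18]
r9 m[M→φ3] = [32, 28, 25, 20]
r9 m[M→φ4] = [34, 32, 28, 20]
r9 m[C→φ0] = [27, 27, 16, 30]
r9 m[C→φ2] = [20, 26, 12, 25]
r9 m[C→φ4] = [21, 21, 12, 23]
no fixed point within 9 rounds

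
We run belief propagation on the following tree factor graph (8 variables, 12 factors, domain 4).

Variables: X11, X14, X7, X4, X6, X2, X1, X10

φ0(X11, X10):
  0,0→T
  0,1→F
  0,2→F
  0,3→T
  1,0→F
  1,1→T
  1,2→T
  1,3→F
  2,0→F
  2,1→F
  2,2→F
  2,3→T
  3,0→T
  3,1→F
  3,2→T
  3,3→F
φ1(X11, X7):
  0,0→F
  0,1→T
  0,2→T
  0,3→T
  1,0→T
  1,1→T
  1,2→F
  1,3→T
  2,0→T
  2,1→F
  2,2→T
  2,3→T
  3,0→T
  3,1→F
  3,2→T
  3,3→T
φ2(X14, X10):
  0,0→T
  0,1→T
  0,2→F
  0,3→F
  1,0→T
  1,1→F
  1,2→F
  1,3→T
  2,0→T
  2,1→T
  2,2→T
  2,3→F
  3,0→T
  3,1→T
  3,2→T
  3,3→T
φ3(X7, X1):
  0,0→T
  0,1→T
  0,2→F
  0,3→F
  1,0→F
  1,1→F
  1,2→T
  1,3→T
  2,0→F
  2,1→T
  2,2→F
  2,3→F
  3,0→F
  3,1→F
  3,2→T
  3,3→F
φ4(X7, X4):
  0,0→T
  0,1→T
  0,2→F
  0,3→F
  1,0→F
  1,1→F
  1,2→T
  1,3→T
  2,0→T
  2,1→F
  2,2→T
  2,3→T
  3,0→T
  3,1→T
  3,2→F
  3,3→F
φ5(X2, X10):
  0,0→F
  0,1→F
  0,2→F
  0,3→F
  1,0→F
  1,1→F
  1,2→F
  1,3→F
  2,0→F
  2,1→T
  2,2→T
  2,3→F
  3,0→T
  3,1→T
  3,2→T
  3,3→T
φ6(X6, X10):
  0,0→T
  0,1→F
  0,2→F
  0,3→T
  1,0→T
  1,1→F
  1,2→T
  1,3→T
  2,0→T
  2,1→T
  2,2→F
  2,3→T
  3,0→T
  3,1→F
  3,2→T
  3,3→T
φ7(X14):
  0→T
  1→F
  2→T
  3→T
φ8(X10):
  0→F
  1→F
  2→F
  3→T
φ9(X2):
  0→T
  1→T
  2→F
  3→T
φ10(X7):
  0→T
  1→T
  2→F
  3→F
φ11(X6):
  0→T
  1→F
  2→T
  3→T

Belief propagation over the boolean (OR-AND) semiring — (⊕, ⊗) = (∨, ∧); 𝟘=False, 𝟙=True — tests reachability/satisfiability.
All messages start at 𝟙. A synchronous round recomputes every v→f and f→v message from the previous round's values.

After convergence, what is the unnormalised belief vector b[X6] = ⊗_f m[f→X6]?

b[X6] = [T, F, T, T]

init: all messages = 𝟙 over 4 values
r1 m[φ0→X11] = [T, T, T, T]
r1 m[φ0→X10] = [T, T, T, T]
r1 m[φ1→X11] = [T, T, T, T]
r1 m[φ1→X7] = [T, T, T, T]
r1 m[φ2→X14] = [T, T, T, T]
r1 m[φ2→X10] = [T, T, T, T]
r1 m[φ3→X7] = [T, T, T, T]
r1 m[φ3→X1] = [T, T, T, T]
r1 m[φ4→X7] = [T, T, T, T]
r1 m[φ4→X4] = [T, T, T, T]
r1 m[φ5→X2] = [F, F, T, T]
r1 m[φ5→X10] = [T, T, T, T]
r1 m[φ6→X6] = [T, T, T, T]
r1 m[φ6→X10] = [T, T, T, T]
r1 m[φ7→X14] = [T, F, T, T]
r1 m[φ8→X10] = [F, F, F, T]
r1 m[φ9→X2] = [T, T, F, T]
r1 m[φ10→X7] = [T, T, F, F]
r1 m[φ11→X6] = [T, F, T, T]
r1 m[X11→φ0] = [T, T, T, T]
r1 m[X11→φ1] = [T, T, T, T]
r1 m[X14→φ2] = [T, T, T, T]
r1 m[X14→φ7] = [T, T, T, T]
r1 m[X7→φ1] = [T, T, T, T]
r1 m[X7→φ3] = [T, T, T, T]
r1 m[X7→φ4] = [T, T, T, T]
r1 m[X7→φ10] = [T, T, T, T]
r1 m[X4→φ4] = [T, T, T, T]
r1 m[X6→φ6] = [T, T, T, T]
r1 m[X6→φ11] = [T, T, T, T]
r1 m[X2→φ5] = [T, T, T, T]
r1 m[X2→φ9] = [T, T, T, T]
r1 m[X1→φ3] = [T, T, T, T]
r1 m[X10→φ0] = [T, T, T, T]
r1 m[X10→φ2] = [T, T, T, T]
r1 m[X10→φ5] = [T, T, T, T]
r1 m[X10→φ6] = [T, T, T, T]
r1 m[X10→φ8] = [T, T, T, T]
r2 m[φ0→X11] = [T, T, T, T]
r2 m[φ0→X10] = [T, T, T, T]
r2 m[φ1→X11] = [T, T, T, T]
r2 m[φ1→X7] = [T, T, T, T]
r2 m[φ2→X14] = [T, T, T, T]
r2 m[φ2→X10] = [T, T, T, T]
r2 m[φ3→X7] = [T, T, T, T]
r2 m[φ3→X1] = [T, T, T, T]
r2 m[φ4→X7] = [T, T, T, T]
r2 m[φ4→X4] = [T, T, T, T]
r2 m[φ5→X2] = [F, F, T, T]
r2 m[φ5→X10] = [T, T, T, T]
r2 m[φ6→X6] = [T, T, T, T]
r2 m[φ6→X10] = [T, T, T, T]
r2 m[φ7→X14] = [T, F, T, T]
r2 m[φ8→X10] = [F, F, F, T]
r2 m[φ9→X2] = [T, T, F, T]
r2 m[φ10→X7] = [T, T, F, F]
r2 m[φ11→X6] = [T, F, T, T]
r2 m[X11→φ0] = [T, T, T, T]
r2 m[X11→φ1] = [T, T, T, T]
r2 m[X14→φ2] = [T, F, T, T]
r2 m[X14→φ7] = [T, T, T, T]
r2 m[X7→φ1] = [T, T, F, F]
r2 m[X7→φ3] = [T, T, F, F]
r2 m[X7→φ4] = [T, T, F, F]
r2 m[X7→φ10] = [T, T, T, T]
r2 m[X4→φ4] = [T, T, T, T]
r2 m[X6→φ6] = [T, F, T, T]
r2 m[X6→φ11] = [T, T, T, T]
r2 m[X2→φ5] = [T, T, F, T]
r2 m[X2→φ9] = [F, F, T, T]
r2 m[X1→φ3] = [T, T, T, T]
r2 m[X10→φ0] = [F, F, F, T]
r2 m[X10→φ2] = [F, F, F, T]
r2 m[X10→φ5] = [F, F, F, T]
r2 m[X10→φ6] = [F, F, F, T]
r2 m[X10→φ8] = [T, T, T, T]
r3 m[φ0→X11] = [T, F, T, F]
r3 m[φ0→X10] = [T, T, T, T]
r3 m[φ1→X11] = [T, T, T, T]
r3 m[φ1→X7] = [T, T, T, T]
r3 m[φ2→X14] = [F, T, F, T]
r3 m[φ2→X10] = [T, T, T, T]
r3 m[φ3→X7] = [T, T, T, T]
r3 m[φ3→X1] = [T, T, T, T]
r3 m[φ4→X7] = [T, T, T, T]
r3 m[φ4→X4] = [T, T, T, T]
r3 m[φ5→X2] = [F, F, F, T]
r3 m[φ5→X10] = [T, T, T, T]
r3 m[φ6→X6] = [T, T, T, T]
r3 m[φ6→X10] = [T, T, T, T]
r3 m[φ7→X14] = [T, F, T, T]
r3 m[φ8→X10] = [F, F, F, T]
r3 m[φ9→X2] = [T, T, F, T]
r3 m[φ10→X7] = [T, T, F, F]
r3 m[φ11→X6] = [T, F, T, T]
r3 m[X11→φ0] = [T, T, T, T]
r3 m[X11→φ1] = [T, T, T, T]
r3 m[X14→φ2] = [T, F, T, T]
r3 m[X14→φ7] = [T, T, T, T]
r3 m[X7→φ1] = [T, T, F, F]
r3 m[X7→φ3] = [T, T, F, F]
r3 m[X7→φ4] = [T, T, F, F]
r3 m[X7→φ10] = [T, T, T, T]
r3 m[X4→φ4] = [T, T, T, T]
r3 m[X6→φ6] = [T, F, T, T]
r3 m[X6→φ11] = [T, T, T, T]
r3 m[X2→φ5] = [T, T, F, T]
r3 m[X2→φ9] = [F, F, T, T]
r3 m[X1→φ3] = [T, T, T, T]
r3 m[X10→φ0] = [F, F, F, T]
r3 m[X10→φ2] = [F, F, F, T]
r3 m[X10→φ5] = [F, F, F, T]
r3 m[X10→φ6] = [F, F, F, T]
r3 m[X10→φ8] = [T, T, T, T]
r4 m[φ0→X11] = [T, F, T, F]
r4 m[φ0→X10] = [T, T, T, T]
r4 m[φ1→X11] = [T, T, T, T]
r4 m[φ1→X7] = [T, T, T, T]
r4 m[φ2→X14] = [F, T, F, T]
r4 m[φ2→X10] = [T, T, T, T]
r4 m[φ3→X7] = [T, T, T, T]
r4 m[φ3→X1] = [T, T, T, T]
r4 m[φ4→X7] = [T, T, T, T]
r4 m[φ4→X4] = [T, T, T, T]
r4 m[φ5→X2] = [F, F, F, T]
r4 m[φ5→X10] = [T, T, T, T]
r4 m[φ6→X6] = [T, T, T, T]
r4 m[φ6→X10] = [T, T, T, T]
r4 m[φ7→X14] = [T, F, T, T]
r4 m[φ8→X10] = [F, F, F, T]
r4 m[φ9→X2] = [T, T, F, T]
r4 m[φ10→X7] = [T, T, F, F]
r4 m[φ11→X6] = [T, F, T, T]
r4 m[X11→φ0] = [T, T, T, T]
r4 m[X11→φ1] = [T, F, T, F]
r4 m[X14→φ2] = [T, F, T, T]
r4 m[X14→φ7] = [F, T, F, T]
r4 m[X7→φ1] = [T, T, F, F]
r4 m[X7→φ3] = [T, T, F, F]
r4 m[X7→φ4] = [T, T, F, F]
r4 m[X7→φ10] = [T, T, T, T]
r4 m[X4→φ4] = [T, T, T, T]
r4 m[X6→φ6] = [T, F, T, T]
r4 m[X6→φ11] = [T, T, T, T]
r4 m[X2→φ5] = [T, T, F, T]
r4 m[X2→φ9] = [F, F, F, T]
r4 m[X1→φ3] = [T, T, T, T]
r4 m[X10→φ0] = [F, F, F, T]
r4 m[X10→φ2] = [F, F, F, T]
r4 m[X10→φ5] = [F, F, F, T]
r4 m[X10→φ6] = [F, F, F, T]
r4 m[X10→φ8] = [T, T, T, T]
r5 m[φ0→X11] = [T, F, T, F]
r5 m[φ0→X10] = [T, T, T, T]
r5 m[φ1→X11] = [T, T, T, T]
r5 m[φ1→X7] = [T, T, T, T]
r5 m[φ2→X14] = [F, T, F, T]
r5 m[φ2→X10] = [T, T, T, T]
r5 m[φ3→X7] = [T, T, T, T]
r5 m[φ3→X1] = [T, T, T, T]
r5 m[φ4→X7] = [T, T, T, T]
r5 m[φ4→X4] = [T, T, T, T]
r5 m[φ5→X2] = [F, F, F, T]
r5 m[φ5→X10] = [T, T, T, T]
r5 m[φ6→X6] = [T, T, T, T]
r5 m[φ6→X10] = [T, T, T, T]
r5 m[φ7→X14] = [T, F, T, T]
r5 m[φ8→X10] = [F, F, F, T]
r5 m[φ9→X2] = [T, T, F, T]
r5 m[φ10→X7] = [T, T, F, F]
r5 m[φ11→X6] = [T, F, T, T]
r5 m[X11→φ0] = [T, T, T, T]
r5 m[X11→φ1] = [T, F, T, F]
r5 m[X14→φ2] = [T, F, T, T]
r5 m[X14→φ7] = [F, T, F, T]
r5 m[X7→φ1] = [T, T, F, F]
r5 m[X7→φ3] = [T, T, F, F]
r5 m[X7→φ4] = [T, T, F, F]
r5 m[X7→φ10] = [T, T, T, T]
r5 m[X4→φ4] = [T, T, T, T]
r5 m[X6→φ6] = [T, F, T, T]
r5 m[X6→φ11] = [T, T, T, T]
r5 m[X2→φ5] = [T, T, F, T]
r5 m[X2→φ9] = [F, F, F, T]
r5 m[X1→φ3] = [T, T, T, T]
r5 m[X10→φ0] = [F, F, F, T]
r5 m[X10→φ2] = [F, F, F, T]
r5 m[X10→φ5] = [F, F, F, T]
r5 m[X10→φ6] = [F, F, F, T]
r5 m[X10→φ8] = [T, T, T, T]
fixed point reached at round 5
b[X6] = ⊗ incoming = [T, F, T, T]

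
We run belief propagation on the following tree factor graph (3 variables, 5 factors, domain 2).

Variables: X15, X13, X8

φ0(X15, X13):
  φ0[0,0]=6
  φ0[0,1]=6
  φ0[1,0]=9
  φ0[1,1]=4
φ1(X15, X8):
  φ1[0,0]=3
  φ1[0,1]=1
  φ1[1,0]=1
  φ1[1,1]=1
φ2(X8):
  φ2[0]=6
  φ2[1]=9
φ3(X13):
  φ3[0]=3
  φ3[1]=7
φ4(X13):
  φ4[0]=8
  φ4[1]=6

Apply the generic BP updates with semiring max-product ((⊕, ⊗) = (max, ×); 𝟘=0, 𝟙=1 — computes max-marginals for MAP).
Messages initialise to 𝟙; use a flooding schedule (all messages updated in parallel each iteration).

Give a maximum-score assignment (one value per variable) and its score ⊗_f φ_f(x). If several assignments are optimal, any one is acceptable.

assignment: (X15=0, X13=1, X8=0); score = 4536

init: all messages = 𝟙 over 2 values
r1 m[φ0→X15] = [6, 9]
r1 m[φ0→X13] = [9, 6]
r1 m[φ1→X15] = [3, 1]
r1 m[φ1→X8] = [3, 1]
r1 m[φ2→X8] = [6, 9]
r1 m[φ3→X13] = [3, 7]
r1 m[φ4→X13] = [8, 6]
r1 m[X15→φ0] = [1, 1]
r1 m[X15→φ1] = [1, 1]
r1 m[X13→φ0] = [1, 1]
r1 m[X13→φ3] = [1, 1]
r1 m[X13→φ4] = [1, 1]
r1 m[X8→φ1] = [1, 1]
r1 m[X8→φ2] = [1, 1]
r2 m[φ0→X15] = [6, 9]
r2 m[φ0→X13] = [9, 6]
r2 m[φ1→X15] = [3, 1]
r2 m[φ1→X8] = [3, 1]
r2 m[φ2→X8] = [6, 9]
r2 m[φ3→X13] = [3, 7]
r2 m[φ4→X13] = [8, 6]
r2 m[X15→φ0] = [3, 1]
r2 m[X15→φ1] = [6, 9]
r2 m[X13→φ0] = [24, 42]
r2 m[X13→φ3] = [72, 36]
r2 m[X13→φ4] = [27, 42]
r2 m[X8→φ1] = [6, 9]
r2 m[X8→φ2] = [3, 1]
r3 m[φ0→X15] = [252, 216]
r3 m[φ0→X13] = [18, 18]
r3 m[φ1→X15] = [18, 9]
r3 m[φ1→X8] = [18, 9]
r3 m[φ2→X8] = [6, 9]
r3 m[φ3→X13] = [3, 7]
r3 m[φ4→X13] = [8, 6]
r3 m[X15→φ0] = [3, 1]
r3 m[X15→φ1] = [6, 9]
r3 m[X13→φ0] = [24, 42]
r3 m[X13→φ3] = [72, 36]
r3 m[X13→φ4] = [27, 42]
r3 m[X8→φ1] = [6, 9]
r3 m[X8→φ2] = [3, 1]
r4 m[φ0→X15] = [252, 216]
r4 m[φ0→X13] = [18, 18]
r4 m[φ1→X15] = [18, 9]
r4 m[φ1→X8] = [18, 9]
r4 m[φ2→X8] = [6, 9]
r4 m[φ3→X13] = [3, 7]
r4 m[φ4→X13] = [8, 6]
r4 m[X15→φ0] = [18, 9]
r4 m[X15→φ1] = [252, 216]
r4 m[X13→φ0] = [24, 42]
r4 m[X13→φ3] = [144, 108]
r4 m[X13→φ4] = [54, 126]
r4 m[X8→φ1] = [6, 9]
r4 m[X8→φ2] = [18, 9]
r5 m[φ0→X15] = [252, 216]
r5 m[φ0→X13] = [108, 108]
r5 m[φ1→X15] = [18, 9]
r5 m[φ1→X8] = [756, 252]
r5 m[φ2→X8] = [6, 9]
r5 m[φ3→X13] = [3, 7]
r5 m[φ4→X13] = [8, 6]
r5 m[X15→φ0] = [18, 9]
r5 m[X15→φ1] = [252, 216]
r5 m[X13→φ0] = [24, 42]
r5 m[X13→φ3] = [144, 108]
r5 m[X13→φ4] = [54, 126]
r5 m[X8→φ1] = [6, 9]
r5 m[X8→φ2] = [18, 9]
r6 m[φ0→X15] = [252, 216]
r6 m[φ0→X13] = [108, 108]
r6 m[φ1→X15] = [18, 9]
r6 m[φ1→X8] = [756, 252]
r6 m[φ2→X8] = [6, 9]
r6 m[φ3→X13] = [3, 7]
r6 m[φ4→X13] = [8, 6]
r6 m[X15→φ0] = [18, 9]
r6 m[X15→φ1] = [252, 216]
r6 m[X13→φ0] = [24, 42]
r6 m[X13→φ3] = [864, 648]
r6 m[X13→φ4] = [324, 756]
r6 m[X8→φ1] = [6, 9]
r6 m[X8→φ2] = [756, 252]
r7 m[φ0→X15] = [252, 216]
r7 m[φ0→X13] = [108, 108]
r7 m[φ1→X15] = [18, 9]
r7 m[φ1→X8] = [756, 252]
r7 m[φ2→X8] = [6, 9]
r7 m[φ3→X13] = [3, 7]
r7 m[φ4→X13] = [8, 6]
r7 m[X15→φ0] = [18, 9]
r7 m[X15→φ1] = [252, 216]
r7 m[X13→φ0] = [24, 42]
r7 m[X13→φ3] = [864, 648]
r7 m[X13→φ4] = [324, 756]
r7 m[X8→φ1] = [6, 9]
r7 m[X8→φ2] = [756, 252]
fixed point reached at round 7
traceback from X15: (X15=0, X13=1, X8=0), score=4536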